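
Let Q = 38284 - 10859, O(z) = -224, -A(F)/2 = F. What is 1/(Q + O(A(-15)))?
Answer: 1/27201 ≈ 3.6763e-5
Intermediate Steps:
A(F) = -2*F
Q = 27425
1/(Q + O(A(-15))) = 1/(27425 - 224) = 1/27201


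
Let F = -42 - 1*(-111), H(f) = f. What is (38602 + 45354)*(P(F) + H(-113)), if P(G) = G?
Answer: -3694064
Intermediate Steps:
F = 69 (F = -42 + 111 = 69)
(38602 + 45354)*(P(F) + H(-113)) = (38602 + 45354)*(69 - 113) = 83956*(-44) = -3694064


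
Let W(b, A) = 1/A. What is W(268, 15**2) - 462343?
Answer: -104027174/225 ≈ -4.6234e+5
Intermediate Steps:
W(268, 15**2) - 462343 = 1/(15**2) - 462343 = 1/225 - 462343 = -104027174/225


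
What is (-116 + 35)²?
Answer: 6561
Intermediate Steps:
(-116 + 35)² = (-81)² = 6561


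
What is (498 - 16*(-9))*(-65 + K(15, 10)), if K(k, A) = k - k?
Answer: -41730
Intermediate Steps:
K(k, A) = 0
(498 - 16*(-9))*(-65 + K(15, 10)) = (498 - 16*(-9))*(-65 + 0) = (498 + 144)*(-65) = 642*(-65) = -41730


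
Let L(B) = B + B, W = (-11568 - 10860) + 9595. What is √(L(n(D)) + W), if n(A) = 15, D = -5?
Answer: I*√12803 ≈ 113.15*I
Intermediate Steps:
W = -12833 (W = -22428 + 9595 = -12833)
L(B) = 2*B
√(L(n(D)) + W) = √(2*15 - 12833) = √(30 - 12833) = √(-12803) = I*√12803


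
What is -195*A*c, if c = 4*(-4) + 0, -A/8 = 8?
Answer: -199680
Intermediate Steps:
A = -64 (A = -8*8 = -64)
c = -16 (c = -16 + 0 = -16)
-195*A*c = -(-12480)*(-16) = -195*1024 = -199680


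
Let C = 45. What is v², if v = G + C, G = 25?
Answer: 4900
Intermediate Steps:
v = 70 (v = 25 + 45 = 70)
v² = 70² = 4900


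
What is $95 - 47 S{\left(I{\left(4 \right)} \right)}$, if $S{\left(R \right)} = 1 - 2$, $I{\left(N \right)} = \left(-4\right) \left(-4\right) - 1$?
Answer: $142$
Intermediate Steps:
$I{\left(N \right)} = 15$ ($I{\left(N \right)} = 16 - 1 = 15$)
$S{\left(R \right)} = -1$ ($S{\left(R \right)} = 1 - 2 = -1$)
$95 - 47 S{\left(I{\left(4 \right)} \right)} = 95 - -47 = 95 + 47 = 142$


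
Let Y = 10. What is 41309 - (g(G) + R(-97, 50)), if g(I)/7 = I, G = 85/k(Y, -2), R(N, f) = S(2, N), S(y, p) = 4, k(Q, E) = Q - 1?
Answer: 371150/9 ≈ 41239.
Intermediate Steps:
k(Q, E) = -1 + Q
R(N, f) = 4
G = 85/9 (G = 85/(-1 + 10) = 85/9 ≈ 9.4444)
g(I) = 7*I
41309 - (g(G) + R(-97, 50)) = 41309 - (7*(85/9) + 4) = 41309 - (595/9 + 4) = 41309 - 1*631/9 = 41309 - 631/9 = 371150/9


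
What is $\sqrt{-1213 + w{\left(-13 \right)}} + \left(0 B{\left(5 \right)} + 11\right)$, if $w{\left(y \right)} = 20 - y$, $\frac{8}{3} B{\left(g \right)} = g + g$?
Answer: $11 + 2 i \sqrt{295} \approx 11.0 + 34.351 i$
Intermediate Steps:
$B{\left(g \right)} = \frac{3 g}{4}$ ($B{\left(g \right)} = \frac{3 \left(g + g\right)}{8} = \frac{3 \cdot 2 g}{8} = \frac{3 g}{4}$)
$\sqrt{-1213 + w{\left(-13 \right)}} + \left(0 B{\left(5 \right)} + 11\right) = \sqrt{-1213 + \left(20 - -13\right)} + \left(0 \cdot \frac{3}{4} \cdot 5 + 11\right) = \sqrt{-1213 + \left(20 + 13\right)} + \left(0 \cdot \frac{15}{4} + 11\right) = \sqrt{-1213 + 33} + \left(0 + 11\right) = \sqrt{-1180} + 11 = 2 i \sqrt{295} + 11 = 11 + 2 i \sqrt{295}$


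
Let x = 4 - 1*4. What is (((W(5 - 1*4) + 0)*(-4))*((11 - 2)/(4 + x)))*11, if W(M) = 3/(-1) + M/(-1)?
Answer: 396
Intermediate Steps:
x = 0 (x = 4 - 4 = 0)
W(M) = -3 - M (W(M) = 3*(-1) + M*(-1) = -3 - M)
(((W(5 - 1*4) + 0)*(-4))*((11 - 2)/(4 + x)))*11 = ((((-3 - (5 - 1*4)) + 0)*(-4))*((11 - 2)/(4 + 0)))*11 = ((((-3 - (5 - 4)) + 0)*(-4))*(9/4))*11 = ((((-3 - 1*1) + 0)*(-4))*(9*(¼)))*11 = ((((-3 - 1) + 0)*(-4))*(9/4))*11 = (((-4 + 0)*(-4))*(9/4))*11 = (-4*(-4)*(9/4))*11 = (16*(9/4))*11 = 36*11 = 396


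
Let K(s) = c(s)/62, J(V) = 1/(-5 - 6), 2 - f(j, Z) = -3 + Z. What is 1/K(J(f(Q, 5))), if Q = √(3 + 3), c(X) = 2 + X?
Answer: 682/21 ≈ 32.476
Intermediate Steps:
Q = √6 ≈ 2.4495
f(j, Z) = 5 - Z (f(j, Z) = 2 - (-3 + Z) = 2 + (3 - Z) = 5 - Z)
J(V) = -1/11 (J(V) = 1/(-11) = -1/11)
K(s) = 1/31 + s/62 (K(s) = (2 + s)/62 = (2 + s)*(1/62) = 1/31 + s/62)
1/K(J(f(Q, 5))) = 1/(1/31 + (1/62)*(-1/11)) = 1/(1/31 - 1/682) = 1/(21/682) = 682/21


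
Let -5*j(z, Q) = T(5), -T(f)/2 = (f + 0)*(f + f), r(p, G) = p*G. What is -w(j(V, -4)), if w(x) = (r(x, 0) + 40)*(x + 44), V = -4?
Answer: -2560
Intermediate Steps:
r(p, G) = G*p
T(f) = -4*f² (T(f) = -2*(f + 0)*(f + f) = -2*f*2*f = -4*f²)
j(z, Q) = 20 (j(z, Q) = -(-4)*5²/5 = -(-4)*25/5 = -⅕*(-100) = 20)
w(x) = 1760 + 40*x (w(x) = (0*x + 40)*(x + 44) = (0 + 40)*(44 + x) = 40*(44 + x) = 1760 + 40*x)
-w(j(V, -4)) = -(1760 + 40*20) = -(1760 + 800) = -1*2560 = -2560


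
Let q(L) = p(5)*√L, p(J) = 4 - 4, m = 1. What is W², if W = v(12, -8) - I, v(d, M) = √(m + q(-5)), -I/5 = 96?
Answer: 231361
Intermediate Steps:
p(J) = 0
I = -480 (I = -5*96 = -480)
q(L) = 0 (q(L) = 0*√L = 0)
v(d, M) = 1 (v(d, M) = √(1 + 0) = √1 = 1)
W = 481 (W = 1 - 1*(-480) = 1 + 480 = 481)
W² = 481² = 231361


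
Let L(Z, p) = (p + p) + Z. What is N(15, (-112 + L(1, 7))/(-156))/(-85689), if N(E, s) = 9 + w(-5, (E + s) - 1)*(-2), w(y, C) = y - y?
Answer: -1/9521 ≈ -0.00010503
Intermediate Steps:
w(y, C) = 0
L(Z, p) = Z + 2*p (L(Z, p) = 2*p + Z = Z + 2*p)
N(E, s) = 9 (N(E, s) = 9 + 0*(-2) = 9 + 0 = 9)
N(15, (-112 + L(1, 7))/(-156))/(-85689) = 9/(-85689) = 9*(-1/85689) = -1/9521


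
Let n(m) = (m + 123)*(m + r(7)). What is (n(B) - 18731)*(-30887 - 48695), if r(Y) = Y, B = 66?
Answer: 392657588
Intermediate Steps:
n(m) = (7 + m)*(123 + m) (n(m) = (m + 123)*(m + 7) = (123 + m)*(7 + m) = (7 + m)*(123 + m))
(n(B) - 18731)*(-30887 - 48695) = ((861 + 66**2 + 130*66) - 18731)*(-30887 - 48695) = ((861 + 4356 + 8580) - 18731)*(-79582) = (13797 - 18731)*(-79582) = -4934*(-79582) = 392657588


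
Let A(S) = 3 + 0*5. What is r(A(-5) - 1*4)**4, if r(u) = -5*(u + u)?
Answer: 10000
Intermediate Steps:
A(S) = 3 (A(S) = 3 + 0 = 3)
r(u) = -10*u
r(A(-5) - 1*4)**4 = (-10*(3 - 1*4))**4 = (-10*(3 - 4))**4 = (-10*(-1))**4 = 10**4 = 10000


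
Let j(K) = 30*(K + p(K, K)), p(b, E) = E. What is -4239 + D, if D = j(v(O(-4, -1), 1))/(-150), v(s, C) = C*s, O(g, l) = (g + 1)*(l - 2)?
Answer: -21213/5 ≈ -4242.6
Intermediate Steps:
O(g, l) = (1 + g)*(-2 + l)
j(K) = 60*K (j(K) = 30*(K + K) = 30*(2*K) = 60*K)
D = -18/5 (D = (60*(1*(-2 - 1 - 2*(-4) - 4*(-1))))/(-150) = (60*(1*(-2 - 1 + 8 + 4)))*(-1/150) = (60*(1*9))*(-1/150) = (60*9)*(-1/150) = 540*(-1/150) = -18/5 ≈ -3.6000)
-4239 + D = -4239 - 18/5 = -21213/5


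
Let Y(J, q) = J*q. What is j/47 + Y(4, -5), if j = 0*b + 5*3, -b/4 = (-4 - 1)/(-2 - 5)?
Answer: -925/47 ≈ -19.681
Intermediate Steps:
b = -20/7 (b = -4*(-4 - 1)/(-2 - 5) = -(-20)/(-7) = -(-20)*(-1)/7 = -4*5/7 = -20/7 ≈ -2.8571)
j = 15 (j = 0*(-20/7) + 5*3 = 0 + 15 = 15)
j/47 + Y(4, -5) = 15/47 + 4*(-5) = 15*(1/47) - 20 = 15/47 - 20 = -925/47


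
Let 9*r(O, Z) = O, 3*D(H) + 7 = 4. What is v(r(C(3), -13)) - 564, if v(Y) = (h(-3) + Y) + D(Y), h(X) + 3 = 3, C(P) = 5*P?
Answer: -1690/3 ≈ -563.33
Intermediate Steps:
D(H) = -1 (D(H) = -7/3 + (⅓)*4 = -7/3 + 4/3 = -1)
r(O, Z) = O/9
h(X) = 0 (h(X) = -3 + 3 = 0)
v(Y) = -1 + Y (v(Y) = (0 + Y) - 1 = Y - 1 = -1 + Y)
v(r(C(3), -13)) - 564 = (-1 + (5*3)/9) - 564 = (-1 + (⅑)*15) - 564 = (-1 + 5/3) - 564 = ⅔ - 564 = -1690/3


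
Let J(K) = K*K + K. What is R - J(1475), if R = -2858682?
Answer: -5035782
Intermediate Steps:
J(K) = K + K² (J(K) = K² + K = K + K²)
R - J(1475) = -2858682 - 1475*(1 + 1475) = -2858682 - 1475*1476 = -2858682 - 1*2177100 = -2858682 - 2177100 = -5035782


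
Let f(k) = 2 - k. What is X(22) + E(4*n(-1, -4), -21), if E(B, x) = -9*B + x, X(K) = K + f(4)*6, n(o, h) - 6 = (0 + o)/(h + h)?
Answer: -463/2 ≈ -231.50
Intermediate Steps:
n(o, h) = 6 + o/(2*h) (n(o, h) = 6 + (0 + o)/(h + h) = 6 + o/((2*h)) = 6 + o*(1/(2*h)) = 6 + o/(2*h))
X(K) = -12 + K (X(K) = K + (2 - 1*4)*6 = K + (2 - 4)*6 = K - 2*6 = K - 12 = -12 + K)
E(B, x) = x - 9*B
X(22) + E(4*n(-1, -4), -21) = (-12 + 22) + (-21 - 36*(6 + (½)*(-1)/(-4))) = 10 + (-21 - 36*(6 + (½)*(-1)*(-¼))) = 10 + (-21 - 36*(6 + ⅛)) = 10 + (-21 - 36*49/8) = 10 + (-21 - 9*49/2) = 10 + (-21 - 441/2) = 10 - 483/2 = -463/2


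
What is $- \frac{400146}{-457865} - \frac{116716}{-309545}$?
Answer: $\frac{35460672982}{28345964285} \approx 1.251$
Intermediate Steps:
$- \frac{400146}{-457865} - \frac{116716}{-309545} = \left(-400146\right) \left(- \frac{1}{457865}\right) - - \frac{116716}{309545} = \frac{400146}{457865} + \frac{116716}{309545} = \frac{35460672982}{28345964285}$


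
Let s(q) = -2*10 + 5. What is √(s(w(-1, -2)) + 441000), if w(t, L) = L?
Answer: √440985 ≈ 664.07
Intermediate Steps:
s(q) = -15 (s(q) = -20 + 5 = -15)
√(s(w(-1, -2)) + 441000) = √(-15 + 441000) = √440985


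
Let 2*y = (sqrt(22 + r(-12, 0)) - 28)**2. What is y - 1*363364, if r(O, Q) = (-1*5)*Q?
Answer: -362961 - 28*sqrt(22) ≈ -3.6309e+5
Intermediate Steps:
r(O, Q) = -5*Q
y = (-28 + sqrt(22))**2/2 (y = (sqrt(22 - 5*0) - 28)**2/2 = (sqrt(22 + 0) - 28)**2/2 = (sqrt(22) - 28)**2/2 = (-28 + sqrt(22))**2/2 ≈ 271.67)
y - 1*363364 = (403 - 28*sqrt(22)) - 1*363364 = (403 - 28*sqrt(22)) - 363364 = -362961 - 28*sqrt(22)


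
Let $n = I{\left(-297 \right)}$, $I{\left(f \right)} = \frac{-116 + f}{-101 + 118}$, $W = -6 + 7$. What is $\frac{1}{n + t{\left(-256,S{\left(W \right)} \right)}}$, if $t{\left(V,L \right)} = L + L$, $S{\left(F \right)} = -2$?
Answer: $- \frac{17}{481} \approx -0.035343$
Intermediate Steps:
$W = 1$
$t{\left(V,L \right)} = 2 L$
$I{\left(f \right)} = - \frac{116}{17} + \frac{f}{17}$ ($I{\left(f \right)} = \frac{-116 + f}{17} = \left(-116 + f\right) \frac{1}{17} = - \frac{116}{17} + \frac{f}{17}$)
$n = - \frac{413}{17}$ ($n = - \frac{116}{17} + \frac{1}{17} \left(-297\right) = - \frac{116}{17} - \frac{297}{17} = - \frac{413}{17} \approx -24.294$)
$\frac{1}{n + t{\left(-256,S{\left(W \right)} \right)}} = \frac{1}{- \frac{413}{17} + 2 \left(-2\right)} = \frac{1}{- \frac{413}{17} - 4} = \frac{1}{- \frac{481}{17}} = - \frac{17}{481}$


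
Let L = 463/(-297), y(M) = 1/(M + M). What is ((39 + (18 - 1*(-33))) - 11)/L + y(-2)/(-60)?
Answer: -5630657/111120 ≈ -50.672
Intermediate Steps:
y(M) = 1/(2*M)
L = -463/297 (L = 463*(-1/297) = -463/297 ≈ -1.5589)
((39 + (18 - 1*(-33))) - 11)/L + y(-2)/(-60) = ((39 + (18 - 1*(-33))) - 11)/(-463/297) + ((½)/(-2))/(-60) = ((39 + (18 + 33)) - 11)*(-297/463) + ((½)*(-½))*(-1/60) = ((39 + 51) - 11)*(-297/463) - ¼*(-1/60) = (90 - 11)*(-297/463) + 1/240 = 79*(-297/463) + 1/240 = -23463/463 + 1/240 = -5630657/111120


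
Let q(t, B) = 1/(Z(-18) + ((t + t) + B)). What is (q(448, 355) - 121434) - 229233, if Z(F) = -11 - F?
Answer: -441139085/1258 ≈ -3.5067e+5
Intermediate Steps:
q(t, B) = 1/(7 + B + 2*t) (q(t, B) = 1/((-11 - 1*(-18)) + ((t + t) + B)) = 1/((-11 + 18) + (2*t + B)) = 1/(7 + (B + 2*t)) = 1/(7 + B + 2*t))
(q(448, 355) - 121434) - 229233 = (1/(7 + 355 + 2*448) - 121434) - 229233 = (1/(7 + 355 + 896) - 121434) - 229233 = (1/1258 - 121434) - 229233 = -152763971/1258 - 229233 = -441139085/1258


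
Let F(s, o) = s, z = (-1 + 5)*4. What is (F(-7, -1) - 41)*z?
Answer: -768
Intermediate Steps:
z = 16 (z = 4*4 = 16)
(F(-7, -1) - 41)*z = (-7 - 41)*16 = -48*16 = -768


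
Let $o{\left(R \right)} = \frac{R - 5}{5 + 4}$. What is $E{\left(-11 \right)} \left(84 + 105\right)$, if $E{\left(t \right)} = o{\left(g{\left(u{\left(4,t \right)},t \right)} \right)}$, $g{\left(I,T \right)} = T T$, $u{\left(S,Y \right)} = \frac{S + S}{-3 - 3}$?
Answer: $2436$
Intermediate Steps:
$u{\left(S,Y \right)} = - \frac{S}{3}$ ($u{\left(S,Y \right)} = \frac{2 S}{-6} = 2 S \left(- \frac{1}{6}\right) = - \frac{S}{3}$)
$g{\left(I,T \right)} = T^{2}$
$o{\left(R \right)} = - \frac{5}{9} + \frac{R}{9}$ ($o{\left(R \right)} = \frac{-5 + R}{9} = \left(-5 + R\right) \frac{1}{9} = - \frac{5}{9} + \frac{R}{9}$)
$E{\left(t \right)} = - \frac{5}{9} + \frac{t^{2}}{9}$
$E{\left(-11 \right)} \left(84 + 105\right) = \left(- \frac{5}{9} + \frac{\left(-11\right)^{2}}{9}\right) \left(84 + 105\right) = \left(- \frac{5}{9} + \frac{1}{9} \cdot 121\right) 189 = \left(- \frac{5}{9} + \frac{121}{9}\right) 189 = \frac{116}{9} \cdot 189 = 2436$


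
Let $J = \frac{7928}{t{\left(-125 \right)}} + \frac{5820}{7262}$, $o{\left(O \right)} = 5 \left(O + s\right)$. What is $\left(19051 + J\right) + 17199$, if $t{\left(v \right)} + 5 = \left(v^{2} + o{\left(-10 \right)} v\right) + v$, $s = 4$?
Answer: $\frac{2533183858268}{69878595} \approx 36251.0$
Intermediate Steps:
$o{\left(O \right)} = 20 + 5 O$ ($o{\left(O \right)} = 5 \left(O + 4\right) = 5 \left(4 + O\right) = 20 + 5 O$)
$t{\left(v \right)} = -5 + v^{2} - 29 v$ ($t{\left(v \right)} = -5 + \left(\left(v^{2} + \left(20 + 5 \left(-10\right)\right) v\right) + v\right) = -5 + \left(\left(v^{2} + \left(20 - 50\right) v\right) + v\right) = -5 + \left(\left(v^{2} - 30 v\right) + v\right) = -5 + \left(v^{2} - 29 v\right) = -5 + v^{2} - 29 v$)
$J = \frac{84789518}{69878595}$ ($J = \frac{7928}{-5 + \left(-125\right)^{2} - -3625} + \frac{5820}{7262} = \frac{7928}{-5 + 15625 + 3625} + 5820 \cdot \frac{1}{7262} = \frac{7928}{19245} + \frac{2910}{3631} = \frac{84789518}{69878595} \approx 1.2134$)
$\left(19051 + J\right) + 17199 = \left(19051 + \frac{84789518}{69878595}\right) + 17199 = \frac{1331341902863}{69878595} + 17199 = \frac{2533183858268}{69878595}$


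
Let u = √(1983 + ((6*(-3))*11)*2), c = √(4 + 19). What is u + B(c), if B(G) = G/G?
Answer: 1 + 23*√3 ≈ 40.837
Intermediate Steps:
c = √23 ≈ 4.7958
B(G) = 1
u = 23*√3 (u = √(1983 - 18*11*2) = √(1983 - 198*2) = √(1983 - 396) = √1587 = 23*√3 ≈ 39.837)
u + B(c) = 23*√3 + 1 = 1 + 23*√3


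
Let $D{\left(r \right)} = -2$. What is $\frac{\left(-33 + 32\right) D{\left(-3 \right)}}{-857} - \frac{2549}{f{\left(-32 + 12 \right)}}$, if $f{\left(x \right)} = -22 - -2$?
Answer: $\frac{2184453}{17140} \approx 127.45$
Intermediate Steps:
$f{\left(x \right)} = -20$ ($f{\left(x \right)} = -22 + 2 = -20$)
$\frac{\left(-33 + 32\right) D{\left(-3 \right)}}{-857} - \frac{2549}{f{\left(-32 + 12 \right)}} = \frac{\left(-33 + 32\right) \left(-2\right)}{-857} - \frac{2549}{-20} = \left(-1\right) \left(-2\right) \left(- \frac{1}{857}\right) - - \frac{2549}{20} = 2 \left(- \frac{1}{857}\right) + \frac{2549}{20} = - \frac{2}{857} + \frac{2549}{20} = \frac{2184453}{17140}$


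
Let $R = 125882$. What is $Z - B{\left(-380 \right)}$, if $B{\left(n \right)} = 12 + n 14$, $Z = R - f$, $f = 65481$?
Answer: $65709$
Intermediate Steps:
$Z = 60401$ ($Z = 125882 - 65481 = 60401$)
$B{\left(n \right)} = 12 + 14 n$
$Z - B{\left(-380 \right)} = 60401 - \left(12 + 14 \left(-380\right)\right) = 60401 - \left(12 - 5320\right) = 60401 - -5308 = 60401 + 5308 = 65709$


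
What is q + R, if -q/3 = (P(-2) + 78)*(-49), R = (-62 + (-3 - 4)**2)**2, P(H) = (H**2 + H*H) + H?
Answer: 12517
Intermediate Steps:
P(H) = H + 2*H**2 (P(H) = (H**2 + H**2) + H = 2*H**2 + H = H + 2*H**2)
R = 169 (R = (-62 + (-7)**2)**2 = (-62 + 49)**2 = (-13)**2 = 169)
q = 12348 (q = -3*(-2*(1 + 2*(-2)) + 78)*(-49) = -3*(-2*(1 - 4) + 78)*(-49) = -3*(-2*(-3) + 78)*(-49) = -3*(6 + 78)*(-49) = -252*(-49) = -3*(-4116) = 12348)
q + R = 12348 + 169 = 12517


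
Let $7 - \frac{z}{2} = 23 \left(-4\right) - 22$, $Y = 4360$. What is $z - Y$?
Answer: $-4118$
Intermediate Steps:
$z = 242$ ($z = 14 - 2 \left(23 \left(-4\right) - 22\right) = 14 - 2 \left(-92 - 22\right) = 14 - -228 = 14 + 228 = 242$)
$z - Y = 242 - 4360 = -4118$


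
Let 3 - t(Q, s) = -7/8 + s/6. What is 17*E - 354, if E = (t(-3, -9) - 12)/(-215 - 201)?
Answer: -1177211/3328 ≈ -353.73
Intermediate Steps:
t(Q, s) = 31/8 - s/6 (t(Q, s) = 3 - (-7/8 + s/6) = 3 + (7/8 - s/6) = 31/8 - s/6)
E = 53/3328 (E = ((31/8 - ⅙*(-9)) - 12)/(-215 - 201) = ((31/8 + 3/2) - 12)/(-416) = (43/8 - 12)*(-1/416) = -53/8*(-1/416) = 53/3328 ≈ 0.015925)
17*E - 354 = 17*(53/3328) - 354 = 901/3328 - 354 = -1177211/3328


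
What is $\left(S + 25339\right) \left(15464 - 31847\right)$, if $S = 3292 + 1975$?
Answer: $-501418098$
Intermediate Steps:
$S = 5267$
$\left(S + 25339\right) \left(15464 - 31847\right) = \left(5267 + 25339\right) \left(15464 - 31847\right) = 30606 \left(-16383\right) = -501418098$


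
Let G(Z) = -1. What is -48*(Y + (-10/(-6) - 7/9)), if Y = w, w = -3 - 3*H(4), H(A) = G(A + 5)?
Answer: -128/3 ≈ -42.667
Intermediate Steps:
H(A) = -1
w = 0 (w = -3 - 3*(-1) = -3 + 3 = 0)
Y = 0
-48*(Y + (-10/(-6) - 7/9)) = -48*(0 + (-10/(-6) - 7/9)) = -48*(0 + (-10*(-⅙) - 7*⅑)) = -48*(0 + (5/3 - 7/9)) = -48*(0 + 8/9) = -48*8/9 = -128/3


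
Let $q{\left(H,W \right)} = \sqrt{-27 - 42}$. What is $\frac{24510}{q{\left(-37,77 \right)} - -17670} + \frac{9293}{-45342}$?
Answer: $\frac{5578566684161}{4719028637466} - \frac{8170 i \sqrt{69}}{104076323} \approx 1.1821 - 0.00065207 i$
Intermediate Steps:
$q{\left(H,W \right)} = i \sqrt{69}$ ($q{\left(H,W \right)} = \sqrt{-69} = i \sqrt{69}$)
$\frac{24510}{q{\left(-37,77 \right)} - -17670} + \frac{9293}{-45342} = \frac{24510}{i \sqrt{69} - -17670} + \frac{9293}{-45342} = \frac{24510}{i \sqrt{69} + 17670} + 9293 \left(- \frac{1}{45342}\right) = \frac{24510}{17670 + i \sqrt{69}} - \frac{9293}{45342} = - \frac{9293}{45342} + \frac{24510}{17670 + i \sqrt{69}}$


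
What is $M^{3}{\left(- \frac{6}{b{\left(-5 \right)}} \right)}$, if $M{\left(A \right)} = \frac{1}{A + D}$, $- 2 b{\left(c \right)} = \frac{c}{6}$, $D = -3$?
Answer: $- \frac{125}{658503} \approx -0.00018982$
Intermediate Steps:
$b{\left(c \right)} = - \frac{c}{12}$ ($b{\left(c \right)} = - \frac{c \frac{1}{6}}{2} = - \frac{\frac{1}{6} c}{2} = - \frac{c}{12}$)
$M{\left(A \right)} = \frac{1}{-3 + A}$ ($M{\left(A \right)} = \frac{1}{A - 3} = \frac{1}{-3 + A}$)
$M^{3}{\left(- \frac{6}{b{\left(-5 \right)}} \right)} = \left(\frac{1}{-3 - \frac{6}{\left(- \frac{1}{12}\right) \left(-5\right)}}\right)^{3} = \left(\frac{1}{-3 - \frac{6}{\frac{5}{12}}}\right)^{3} = \left(\frac{1}{-3 - \frac{72}{5}}\right)^{3} = \left(\frac{1}{- \frac{87}{5}}\right)^{3} = \left(- \frac{5}{87}\right)^{3} = - \frac{125}{658503}$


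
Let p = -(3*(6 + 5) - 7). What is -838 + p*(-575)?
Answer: 14112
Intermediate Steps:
p = -26 (p = -(3*11 - 7) = -(33 - 7) = -1*26 = -26)
-838 + p*(-575) = -838 - 26*(-575) = -838 + 14950 = 14112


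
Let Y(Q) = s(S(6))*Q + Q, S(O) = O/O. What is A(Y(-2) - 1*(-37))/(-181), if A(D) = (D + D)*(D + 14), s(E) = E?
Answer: -3102/181 ≈ -17.138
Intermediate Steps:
S(O) = 1
Y(Q) = 2*Q (Y(Q) = 1*Q + Q = Q + Q = 2*Q)
A(D) = 2*D*(14 + D) (A(D) = (2*D)*(14 + D) = 2*D*(14 + D))
A(Y(-2) - 1*(-37))/(-181) = (2*(2*(-2) - 1*(-37))*(14 + (2*(-2) - 1*(-37))))/(-181) = (2*(-4 + 37)*(14 + (-4 + 37)))*(-1/181) = (2*33*(14 + 33))*(-1/181) = (2*33*47)*(-1/181) = 3102*(-1/181) = -3102/181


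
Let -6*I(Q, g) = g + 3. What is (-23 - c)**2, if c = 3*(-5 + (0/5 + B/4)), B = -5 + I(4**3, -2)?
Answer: 1089/64 ≈ 17.016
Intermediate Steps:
I(Q, g) = -1/2 - g/6 (I(Q, g) = -(g + 3)/6 = -(3 + g)/6 = -1/2 - g/6)
B = -31/6 (B = -5 + (-1/2 - 1/6*(-2)) = -5 + (-1/2 + 1/3) = -5 - 1/6 = -31/6 ≈ -5.1667)
c = -151/8 (c = 3*(-5 + (0/5 - 31/6/4)) = 3*(-5 + (0*(1/5) - 31/6*1/4)) = 3*(-5 + (0 - 31/24)) = 3*(-5 - 31/24) = 3*(-151/24) = -151/8 ≈ -18.875)
(-23 - c)**2 = (-23 - 1*(-151/8))**2 = (-23 + 151/8)**2 = (-33/8)**2 = 1089/64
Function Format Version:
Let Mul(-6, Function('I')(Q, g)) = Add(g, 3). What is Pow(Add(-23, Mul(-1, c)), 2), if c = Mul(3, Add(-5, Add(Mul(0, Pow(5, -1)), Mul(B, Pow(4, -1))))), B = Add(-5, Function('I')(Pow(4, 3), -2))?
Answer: Rational(1089, 64) ≈ 17.016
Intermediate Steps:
Function('I')(Q, g) = Add(Rational(-1, 2), Mul(Rational(-1, 6), g)) (Function('I')(Q, g) = Mul(Rational(-1, 6), Add(g, 3)) = Mul(Rational(-1, 6), Add(3, g)) = Add(Rational(-1, 2), Mul(Rational(-1, 6), g)))
B = Rational(-31, 6) (B = Add(-5, Add(Rational(-1, 2), Mul(Rational(-1, 6), -2))) = Add(-5, Add(Rational(-1, 2), Rational(1, 3))) = Add(-5, Rational(-1, 6)) = Rational(-31, 6) ≈ -5.1667)
c = Rational(-151, 8) (c = Mul(3, Add(-5, Add(Mul(0, Pow(5, -1)), Mul(Rational(-31, 6), Pow(4, -1))))) = Mul(3, Add(-5, Add(Mul(0, Rational(1, 5)), Mul(Rational(-31, 6), Rational(1, 4))))) = Mul(3, Add(-5, Add(0, Rational(-31, 24)))) = Mul(3, Add(-5, Rational(-31, 24))) = Mul(3, Rational(-151, 24)) = Rational(-151, 8) ≈ -18.875)
Pow(Add(-23, Mul(-1, c)), 2) = Pow(Add(-23, Mul(-1, Rational(-151, 8))), 2) = Pow(Add(-23, Rational(151, 8)), 2) = Pow(Rational(-33, 8), 2) = Rational(1089, 64)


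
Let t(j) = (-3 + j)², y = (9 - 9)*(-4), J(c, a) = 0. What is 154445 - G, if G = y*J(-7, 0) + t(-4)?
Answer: 154396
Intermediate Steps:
y = 0 (y = 0*(-4) = 0)
G = 49 (G = 0*0 + (-3 - 4)² = 0 + (-7)² = 0 + 49 = 49)
154445 - G = 154445 - 1*49 = 154445 - 49 = 154396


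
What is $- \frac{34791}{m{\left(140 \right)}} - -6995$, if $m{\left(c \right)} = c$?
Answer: $\frac{944509}{140} \approx 6746.5$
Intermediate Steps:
$- \frac{34791}{m{\left(140 \right)}} - -6995 = - \frac{34791}{140} - -6995 = \left(-34791\right) \frac{1}{140} + 6995 = - \frac{34791}{140} + 6995 = \frac{944509}{140}$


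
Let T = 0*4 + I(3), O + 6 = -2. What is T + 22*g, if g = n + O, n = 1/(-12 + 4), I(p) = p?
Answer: -703/4 ≈ -175.75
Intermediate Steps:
O = -8 (O = -6 - 2 = -8)
T = 3 (T = 0*4 + 3 = 0 + 3 = 3)
n = -⅛ (n = 1/(-8) = -⅛ ≈ -0.12500)
g = -65/8 (g = -⅛ - 8 = -65/8 ≈ -8.1250)
T + 22*g = 3 + 22*(-65/8) = 3 - 715/4 = -703/4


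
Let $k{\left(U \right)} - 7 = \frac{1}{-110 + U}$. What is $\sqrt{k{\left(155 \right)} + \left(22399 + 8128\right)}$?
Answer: $\frac{\sqrt{6870155}}{15} \approx 174.74$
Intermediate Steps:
$k{\left(U \right)} = 7 + \frac{1}{-110 + U}$
$\sqrt{k{\left(155 \right)} + \left(22399 + 8128\right)} = \sqrt{\frac{-769 + 7 \cdot 155}{-110 + 155} + \left(22399 + 8128\right)} = \sqrt{\frac{-769 + 1085}{45} + 30527} = \sqrt{\frac{1}{45} \cdot 316 + 30527} = \sqrt{\frac{316}{45} + 30527} = \sqrt{\frac{1374031}{45}} = \frac{\sqrt{6870155}}{15}$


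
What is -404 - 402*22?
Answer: -9248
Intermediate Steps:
-404 - 402*22 = -404 - 8844 = -9248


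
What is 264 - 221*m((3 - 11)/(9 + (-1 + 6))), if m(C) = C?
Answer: 2732/7 ≈ 390.29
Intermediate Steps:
264 - 221*m((3 - 11)/(9 + (-1 + 6))) = 264 - 221*(3 - 11)/(9 + (-1 + 6)) = 264 - (-1768)/(9 + 5) = 264 - (-1768)/14 = 264 - 221*(-4/7) = 264 + 884/7 = 2732/7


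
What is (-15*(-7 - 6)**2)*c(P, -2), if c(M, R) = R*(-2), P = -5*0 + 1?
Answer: -10140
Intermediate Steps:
P = 1 (P = 0 + 1 = 1)
c(M, R) = -2*R
(-15*(-7 - 6)**2)*c(P, -2) = (-15*(-7 - 6)**2)*(-2*(-2)) = -15*(-13)**2*4 = -15*169*4 = -2535*4 = -10140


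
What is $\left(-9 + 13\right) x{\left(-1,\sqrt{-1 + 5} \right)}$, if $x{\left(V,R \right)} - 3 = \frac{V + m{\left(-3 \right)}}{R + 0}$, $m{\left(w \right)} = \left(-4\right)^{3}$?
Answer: $-118$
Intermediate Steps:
$m{\left(w \right)} = -64$
$x{\left(V,R \right)} = 3 + \frac{-64 + V}{R}$ ($x{\left(V,R \right)} = 3 + \frac{V - 64}{R + 0} = 3 + \frac{-64 + V}{R}$)
$\left(-9 + 13\right) x{\left(-1,\sqrt{-1 + 5} \right)} = \left(-9 + 13\right) \frac{-64 - 1 + 3 \sqrt{-1 + 5}}{\sqrt{-1 + 5}} = 4 \frac{-64 - 1 + 3 \sqrt{4}}{\sqrt{4}} = 4 \frac{-64 - 1 + 3 \cdot 2}{2} = 4 \frac{-64 - 1 + 6}{2} = 4 \cdot \frac{1}{2} \left(-59\right) = 4 \left(- \frac{59}{2}\right) = -118$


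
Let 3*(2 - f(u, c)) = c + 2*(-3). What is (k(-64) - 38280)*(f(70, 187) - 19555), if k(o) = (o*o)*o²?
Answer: -984918994240/3 ≈ -3.2831e+11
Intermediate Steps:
k(o) = o⁴ (k(o) = o²*o² = o⁴)
f(u, c) = 4 - c/3 (f(u, c) = 2 - (c + 2*(-3))/3 = 2 - (c - 6)/3 = 2 - (-6 + c)/3 = 2 + (2 - c/3) = 4 - c/3)
(k(-64) - 38280)*(f(70, 187) - 19555) = ((-64)⁴ - 38280)*((4 - ⅓*187) - 19555) = (16777216 - 38280)*((4 - 187/3) - 19555) = 16738936*(-175/3 - 19555) = 16738936*(-58840/3) = -984918994240/3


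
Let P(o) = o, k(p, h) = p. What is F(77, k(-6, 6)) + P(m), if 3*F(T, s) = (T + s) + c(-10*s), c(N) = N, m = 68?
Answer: 335/3 ≈ 111.67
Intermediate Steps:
F(T, s) = -3*s + T/3 (F(T, s) = ((T + s) - 10*s)/3 = (T - 9*s)/3 = -3*s + T/3)
F(77, k(-6, 6)) + P(m) = (-3*(-6) + (⅓)*77) + 68 = (18 + 77/3) + 68 = 131/3 + 68 = 335/3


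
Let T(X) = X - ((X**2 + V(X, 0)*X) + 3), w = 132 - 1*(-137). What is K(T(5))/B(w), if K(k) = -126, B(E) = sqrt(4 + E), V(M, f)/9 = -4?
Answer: -6*sqrt(273)/13 ≈ -7.6259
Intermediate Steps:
w = 269 (w = 132 + 137 = 269)
V(M, f) = -36 (V(M, f) = 9*(-4) = -36)
T(X) = -3 - X**2 + 37*X (T(X) = X - ((X**2 - 36*X) + 3) = X - (3 + X**2 - 36*X) = X + (-3 - X**2 + 36*X) = -3 - X**2 + 37*X)
K(T(5))/B(w) = -126/sqrt(4 + 269) = -126*sqrt(273)/273 = -6*sqrt(273)/13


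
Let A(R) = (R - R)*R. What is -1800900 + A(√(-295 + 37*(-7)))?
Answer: -1800900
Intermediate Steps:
A(R) = 0 (A(R) = 0*R = 0)
-1800900 + A(√(-295 + 37*(-7))) = -1800900 + 0 = -1800900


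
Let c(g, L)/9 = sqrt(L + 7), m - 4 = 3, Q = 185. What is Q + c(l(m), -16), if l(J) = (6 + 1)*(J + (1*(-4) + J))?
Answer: 185 + 27*I ≈ 185.0 + 27.0*I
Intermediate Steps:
m = 7 (m = 4 + 3 = 7)
l(J) = -28 + 14*J (l(J) = 7*(J + (-4 + J)) = 7*(-4 + 2*J) = -28 + 14*J)
c(g, L) = 9*sqrt(7 + L) (c(g, L) = 9*sqrt(L + 7) = 9*sqrt(7 + L))
Q + c(l(m), -16) = 185 + 9*sqrt(7 - 16) = 185 + 9*sqrt(-9) = 185 + 9*(3*I) = 185 + 27*I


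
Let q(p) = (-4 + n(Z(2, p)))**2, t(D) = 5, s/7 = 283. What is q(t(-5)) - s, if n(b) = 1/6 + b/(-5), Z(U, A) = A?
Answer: -70475/36 ≈ -1957.6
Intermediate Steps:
s = 1981 (s = 7*283 = 1981)
n(b) = 1/6 - b/5 (n(b) = 1*(1/6) + b*(-1/5) = 1/6 - b/5)
q(p) = (-23/6 - p/5)**2 (q(p) = (-4 + (1/6 - p/5))**2 = (-23/6 - p/5)**2)
q(t(-5)) - s = (115 + 6*5)**2/900 - 1*1981 = (115 + 30)**2/900 - 1981 = (1/900)*145**2 - 1981 = (1/900)*21025 - 1981 = 841/36 - 1981 = -70475/36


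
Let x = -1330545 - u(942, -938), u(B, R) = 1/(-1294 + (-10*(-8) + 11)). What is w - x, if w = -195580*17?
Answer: -2399160946/1203 ≈ -1.9943e+6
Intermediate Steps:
w = -3324860
u(B, R) = -1/1203 (u(B, R) = 1/(-1294 + (80 + 11)) = 1/(-1294 + 91) = 1/(-1203) = -1/1203)
x = -1600645634/1203 (x = -1330545 - 1*(-1/1203) = -1330545 + 1/1203 = -1600645634/1203 ≈ -1.3305e+6)
w - x = -3324860 - 1*(-1600645634/1203) = -3324860 + 1600645634/1203 = -2399160946/1203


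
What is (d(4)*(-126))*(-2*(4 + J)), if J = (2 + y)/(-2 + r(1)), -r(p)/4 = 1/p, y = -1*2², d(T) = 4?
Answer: 4368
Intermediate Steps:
y = -4 (y = -1*4 = -4)
r(p) = -4/p
J = ⅓ (J = (2 - 4)/(-2 - 4/1) = -2/(-2 - 4*1) = -2/(-2 - 4) = -2/(-6) = -2*(-⅙) = ⅓ ≈ 0.33333)
(d(4)*(-126))*(-2*(4 + J)) = (4*(-126))*(-2*(4 + ⅓)) = -(-1008)*13/3 = -504*(-26/3) = 4368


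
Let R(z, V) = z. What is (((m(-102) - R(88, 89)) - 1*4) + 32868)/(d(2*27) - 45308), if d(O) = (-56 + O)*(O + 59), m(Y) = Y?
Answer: -16337/22767 ≈ -0.71757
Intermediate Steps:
d(O) = (-56 + O)*(59 + O)
(((m(-102) - R(88, 89)) - 1*4) + 32868)/(d(2*27) - 45308) = (((-102 - 1*88) - 1*4) + 32868)/((-3304 + (2*27)² + 3*(2*27)) - 45308) = (((-102 - 88) - 4) + 32868)/((-3304 + 54² + 3*54) - 45308) = ((-190 - 4) + 32868)/((-3304 + 2916 + 162) - 45308) = (-194 + 32868)/(-226 - 45308) = 32674/(-45534) = 32674*(-1/45534) = -16337/22767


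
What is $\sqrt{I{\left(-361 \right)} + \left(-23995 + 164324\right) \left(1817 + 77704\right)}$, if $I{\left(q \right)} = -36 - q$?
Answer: $\sqrt{11159102734} \approx 1.0564 \cdot 10^{5}$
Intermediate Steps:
$\sqrt{I{\left(-361 \right)} + \left(-23995 + 164324\right) \left(1817 + 77704\right)} = \sqrt{\left(-36 - -361\right) + \left(-23995 + 164324\right) \left(1817 + 77704\right)} = \sqrt{\left(-36 + 361\right) + 140329 \cdot 79521} = \sqrt{325 + 11159102409} = \sqrt{11159102734}$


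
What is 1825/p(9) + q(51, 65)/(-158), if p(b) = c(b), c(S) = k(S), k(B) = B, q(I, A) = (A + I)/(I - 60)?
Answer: 144233/711 ≈ 202.86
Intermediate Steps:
q(I, A) = (A + I)/(-60 + I)
c(S) = S
p(b) = b
1825/p(9) + q(51, 65)/(-158) = 1825/9 + ((65 + 51)/(-60 + 51))/(-158) = 1825*(⅑) + (116/(-9))*(-1/158) = 1825/9 - ⅑*116*(-1/158) = 1825/9 - 116/9*(-1/158) = 1825/9 + 58/711 = 144233/711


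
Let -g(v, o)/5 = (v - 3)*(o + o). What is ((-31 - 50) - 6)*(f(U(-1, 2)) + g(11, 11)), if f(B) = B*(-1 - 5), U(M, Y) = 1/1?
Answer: 77082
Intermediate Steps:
U(M, Y) = 1
g(v, o) = -10*o*(-3 + v) (g(v, o) = -5*(v - 3)*(o + o) = -5*(-3 + v)*2*o = -10*o*(-3 + v))
f(B) = -6*B (f(B) = B*(-6) = -6*B)
((-31 - 50) - 6)*(f(U(-1, 2)) + g(11, 11)) = ((-31 - 50) - 6)*(-6*1 + 10*11*(3 - 1*11)) = (-81 - 6)*(-6 + 10*11*(3 - 11)) = -87*(-6 + 10*11*(-8)) = -87*(-6 - 880) = -87*(-886) = 77082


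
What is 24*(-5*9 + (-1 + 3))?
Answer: -1032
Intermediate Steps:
24*(-5*9 + (-1 + 3)) = 24*(-45 + 2) = 24*(-43) = -1032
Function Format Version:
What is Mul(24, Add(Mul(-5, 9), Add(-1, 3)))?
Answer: -1032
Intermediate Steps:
Mul(24, Add(Mul(-5, 9), Add(-1, 3))) = Mul(24, Add(-45, 2)) = Mul(24, -43) = -1032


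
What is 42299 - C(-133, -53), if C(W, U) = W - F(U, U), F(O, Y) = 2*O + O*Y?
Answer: 45135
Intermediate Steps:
C(W, U) = W - U*(2 + U)
42299 - C(-133, -53) = 42299 - (-133 - 1*(-53)*(2 - 53)) = 42299 - (-133 - 1*(-53)*(-51)) = 42299 - (-133 - 2703) = 42299 - 1*(-2836) = 42299 + 2836 = 45135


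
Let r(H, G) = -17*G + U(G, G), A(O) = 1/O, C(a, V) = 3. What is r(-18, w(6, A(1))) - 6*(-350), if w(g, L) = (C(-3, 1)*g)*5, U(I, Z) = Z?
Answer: 660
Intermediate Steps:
w(g, L) = 15*g (w(g, L) = (3*g)*5 = 15*g)
r(H, G) = -16*G (r(H, G) = -17*G + G = -16*G)
r(-18, w(6, A(1))) - 6*(-350) = -240*6 - 6*(-350) = -16*90 + 2100 = -1440 + 2100 = 660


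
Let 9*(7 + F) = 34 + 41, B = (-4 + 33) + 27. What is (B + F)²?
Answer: 29584/9 ≈ 3287.1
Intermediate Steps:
B = 56 (B = 29 + 27 = 56)
F = 4/3 (F = -7 + (34 + 41)/9 = -7 + (⅑)*75 = -7 + 25/3 = 4/3 ≈ 1.3333)
(B + F)² = (56 + 4/3)² = (172/3)² = 29584/9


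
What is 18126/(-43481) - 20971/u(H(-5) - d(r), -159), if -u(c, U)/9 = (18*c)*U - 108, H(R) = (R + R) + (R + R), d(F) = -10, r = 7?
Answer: -3739436557/11157572448 ≈ -0.33515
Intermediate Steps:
H(R) = 4*R (H(R) = 2*R + 2*R = 4*R)
u(c, U) = 972 - 162*U*c (u(c, U) = -9*((18*c)*U - 108) = -9*(18*U*c - 108) = -9*(-108 + 18*U*c) = 972 - 162*U*c)
18126/(-43481) - 20971/u(H(-5) - d(r), -159) = 18126/(-43481) - 20971/(972 - 162*(-159)*(4*(-5) - 1*(-10))) = 18126*(-1/43481) - 20971/(972 - 162*(-159)*(-20 + 10)) = -18126/43481 - 20971/(972 - 162*(-159)*(-10)) = -18126/43481 - 20971/(972 - 257580) = -18126/43481 - 20971/(-256608) = -18126/43481 - 20971*(-1/256608) = -18126/43481 + 20971/256608 = -3739436557/11157572448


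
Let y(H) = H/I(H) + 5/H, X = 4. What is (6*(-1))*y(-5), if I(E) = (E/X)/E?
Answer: 126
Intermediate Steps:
I(E) = ¼ (I(E) = (E/4)/E = ¼)
y(H) = 4*H + 5/H (y(H) = H/(¼) + 5/H = H*4 + 5/H = 4*H + 5/H)
(6*(-1))*y(-5) = (6*(-1))*(4*(-5) + 5/(-5)) = -6*(-20 + 5*(-⅕)) = -6*(-20 - 1) = -6*(-21) = 126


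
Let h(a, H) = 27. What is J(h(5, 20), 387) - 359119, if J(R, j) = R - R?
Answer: -359119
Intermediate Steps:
J(R, j) = 0
J(h(5, 20), 387) - 359119 = 0 - 359119 = -359119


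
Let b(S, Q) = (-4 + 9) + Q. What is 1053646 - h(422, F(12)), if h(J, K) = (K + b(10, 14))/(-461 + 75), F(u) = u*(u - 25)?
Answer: 406707219/386 ≈ 1.0536e+6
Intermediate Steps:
b(S, Q) = 5 + Q
F(u) = u*(-25 + u)
h(J, K) = -19/386 - K/386 (h(J, K) = (K + (5 + 14))/(-461 + 75) = (K + 19)/(-386) = (19 + K)*(-1/386) = -19/386 - K/386)
1053646 - h(422, F(12)) = 1053646 - (-19/386 - 6*(-25 + 12)/193) = 1053646 - (-19/386 - 6*(-13)/193) = 1053646 - (-19/386 - 1/386*(-156)) = 1053646 - (-19/386 + 78/193) = 1053646 - 1*137/386 = 1053646 - 137/386 = 406707219/386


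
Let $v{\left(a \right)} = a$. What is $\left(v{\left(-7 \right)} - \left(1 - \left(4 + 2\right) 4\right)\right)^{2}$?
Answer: $256$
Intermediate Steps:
$\left(v{\left(-7 \right)} - \left(1 - \left(4 + 2\right) 4\right)\right)^{2} = \left(-7 - \left(1 - \left(4 + 2\right) 4\right)\right)^{2} = \left(-7 + \left(-1 + 6 \cdot 4\right)\right)^{2} = \left(-7 + \left(-1 + 24\right)\right)^{2} = \left(-7 + 23\right)^{2} = 16^{2} = 256$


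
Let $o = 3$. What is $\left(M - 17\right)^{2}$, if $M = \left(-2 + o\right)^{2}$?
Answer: $256$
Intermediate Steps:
$M = 1$ ($M = \left(-2 + 3\right)^{2} = 1^{2} = 1$)
$\left(M - 17\right)^{2} = \left(1 - 17\right)^{2} = \left(-16\right)^{2} = 256$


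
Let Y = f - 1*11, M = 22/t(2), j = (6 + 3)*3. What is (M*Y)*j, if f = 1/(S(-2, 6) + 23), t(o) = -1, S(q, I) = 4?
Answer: 6512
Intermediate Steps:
j = 27 (j = 9*3 = 27)
f = 1/27 (f = 1/(4 + 23) = 1/27 ≈ 0.037037)
M = -22 (M = 22/(-1) = 22*(-1) = -22)
Y = -296/27 (Y = 1/27 - 1*11 = 1/27 - 11 = -296/27 ≈ -10.963)
(M*Y)*j = -22*(-296/27)*27 = (6512/27)*27 = 6512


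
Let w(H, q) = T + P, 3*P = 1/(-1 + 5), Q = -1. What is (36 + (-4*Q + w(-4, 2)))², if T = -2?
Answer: 208849/144 ≈ 1450.3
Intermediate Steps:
P = 1/12 (P = 1/(3*(-1 + 5)) = (⅓)/4 = (⅓)*(¼) = 1/12 ≈ 0.083333)
w(H, q) = -23/12 (w(H, q) = -2 + 1/12 = -23/12)
(36 + (-4*Q + w(-4, 2)))² = (36 + (-4*(-1) - 23/12))² = (36 + (4 - 23/12))² = (36 + 25/12)² = (457/12)² = 208849/144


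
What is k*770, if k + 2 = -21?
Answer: -17710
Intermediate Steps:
k = -23 (k = -2 - 21 = -23)
k*770 = -23*770 = -17710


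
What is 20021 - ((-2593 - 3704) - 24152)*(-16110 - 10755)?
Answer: -817992364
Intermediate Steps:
20021 - ((-2593 - 3704) - 24152)*(-16110 - 10755) = 20021 - (-6297 - 24152)*(-26865) = 20021 - (-30449)*(-26865) = 20021 - 1*818012385 = 20021 - 818012385 = -817992364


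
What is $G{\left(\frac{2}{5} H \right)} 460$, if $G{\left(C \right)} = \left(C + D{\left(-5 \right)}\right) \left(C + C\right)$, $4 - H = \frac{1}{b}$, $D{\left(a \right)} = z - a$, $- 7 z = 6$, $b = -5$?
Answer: $\frac{1124976}{125} \approx 8999.8$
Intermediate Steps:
$z = - \frac{6}{7}$ ($z = \left(- \frac{1}{7}\right) 6 = - \frac{6}{7} \approx -0.85714$)
$D{\left(a \right)} = - \frac{6}{7} - a$
$H = \frac{21}{5}$ ($H = 4 - \frac{1}{-5} = 4 - - \frac{1}{5} = 4 + \frac{1}{5} = \frac{21}{5} \approx 4.2$)
$G{\left(C \right)} = 2 C \left(\frac{29}{7} + C\right)$ ($G{\left(C \right)} = \left(C - - \frac{29}{7}\right) \left(C + C\right) = \left(C + \left(- \frac{6}{7} + 5\right)\right) 2 C = \left(C + \frac{29}{7}\right) 2 C = \left(\frac{29}{7} + C\right) 2 C = 2 C \left(\frac{29}{7} + C\right)$)
$G{\left(\frac{2}{5} H \right)} 460 = \frac{2 \cdot \frac{2}{5} \cdot \frac{21}{5} \left(29 + 7 \cdot \frac{2}{5} \cdot \frac{21}{5}\right)}{7} \cdot 460 = \frac{2}{7} \cdot \frac{42}{25} \left(29 + 7 \cdot \frac{42}{25}\right) 460 = \frac{2}{7} \cdot \frac{42}{25} \left(29 + \frac{294}{25}\right) 460 = \frac{2}{7} \cdot \frac{42}{25} \cdot \frac{1019}{25} \cdot 460 = \frac{12228}{625} \cdot 460 = \frac{1124976}{125}$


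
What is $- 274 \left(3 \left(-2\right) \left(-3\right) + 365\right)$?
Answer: $-104942$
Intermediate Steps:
$- 274 \left(3 \left(-2\right) \left(-3\right) + 365\right) = - 274 \left(\left(-6\right) \left(-3\right) + 365\right) = - 274 \left(18 + 365\right) = \left(-274\right) 383 = -104942$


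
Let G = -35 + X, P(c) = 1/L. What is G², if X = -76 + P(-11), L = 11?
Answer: 1488400/121 ≈ 12301.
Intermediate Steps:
P(c) = 1/11
X = -835/11 (X = -76 + 1/11 = -835/11 ≈ -75.909)
G = -1220/11 (G = -35 - 835/11 = -1220/11 ≈ -110.91)
G² = (-1220/11)² = 1488400/121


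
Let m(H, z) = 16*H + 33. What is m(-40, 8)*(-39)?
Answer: 23673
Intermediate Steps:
m(H, z) = 33 + 16*H
m(-40, 8)*(-39) = (33 + 16*(-40))*(-39) = (33 - 640)*(-39) = -607*(-39) = 23673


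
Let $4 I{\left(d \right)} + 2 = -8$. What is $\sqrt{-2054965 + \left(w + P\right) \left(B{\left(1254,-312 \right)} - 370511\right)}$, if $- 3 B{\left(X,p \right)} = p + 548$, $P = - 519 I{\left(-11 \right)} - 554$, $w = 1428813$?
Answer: $\frac{i \sqrt{19072113184122}}{6} \approx 7.2786 \cdot 10^{5} i$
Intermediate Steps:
$I{\left(d \right)} = - \frac{5}{2}$ ($I{\left(d \right)} = - \frac{1}{2} + \frac{1}{4} \left(-8\right) = - \frac{1}{2} - 2 = - \frac{5}{2}$)
$P = \frac{1487}{2}$ ($P = \left(-519\right) \left(- \frac{5}{2}\right) - 554 = \frac{2595}{2} - 554 = \frac{1487}{2} \approx 743.5$)
$B{\left(X,p \right)} = - \frac{548}{3} - \frac{p}{3}$ ($B{\left(X,p \right)} = - \frac{p + 548}{3} = - \frac{548 + p}{3} = - \frac{548}{3} - \frac{p}{3}$)
$\sqrt{-2054965 + \left(w + P\right) \left(B{\left(1254,-312 \right)} - 370511\right)} = \sqrt{-2054965 + \left(1428813 + \frac{1487}{2}\right) \left(\left(- \frac{548}{3} - -104\right) - 370511\right)} = \sqrt{-2054965 + \frac{2859113 \left(\left(- \frac{548}{3} + 104\right) - 370511\right)}{2}} = \sqrt{-2054965 + \frac{2859113 \left(- \frac{236}{3} - 370511\right)}{2}} = \sqrt{-2054965 + \frac{2859113}{2} \left(- \frac{1111769}{3}\right)} = \sqrt{-2054965 - \frac{3178673200897}{6}} = \sqrt{- \frac{3178685530687}{6}} = \frac{i \sqrt{19072113184122}}{6}$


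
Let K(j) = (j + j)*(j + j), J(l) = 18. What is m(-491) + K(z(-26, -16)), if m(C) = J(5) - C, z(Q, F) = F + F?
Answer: 4605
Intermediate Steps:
z(Q, F) = 2*F
K(j) = 4*j² (K(j) = (2*j)*(2*j) = 4*j²)
m(C) = 18 - C
m(-491) + K(z(-26, -16)) = (18 - 1*(-491)) + 4*(2*(-16))² = (18 + 491) + 4*(-32)² = 509 + 4*1024 = 509 + 4096 = 4605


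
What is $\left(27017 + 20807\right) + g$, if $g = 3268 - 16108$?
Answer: $34984$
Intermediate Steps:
$g = -12840$ ($g = 3268 - 16108 = -12840$)
$\left(27017 + 20807\right) + g = \left(27017 + 20807\right) - 12840 = 47824 - 12840 = 34984$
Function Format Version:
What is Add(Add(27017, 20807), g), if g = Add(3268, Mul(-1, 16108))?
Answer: 34984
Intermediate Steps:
g = -12840 (g = Add(3268, -16108) = -12840)
Add(Add(27017, 20807), g) = Add(Add(27017, 20807), -12840) = Add(47824, -12840) = 34984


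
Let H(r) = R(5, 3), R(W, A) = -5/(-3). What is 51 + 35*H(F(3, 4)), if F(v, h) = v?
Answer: 328/3 ≈ 109.33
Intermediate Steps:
R(W, A) = 5/3 (R(W, A) = -5*(-⅓) = 5/3)
H(r) = 5/3
51 + 35*H(F(3, 4)) = 51 + 35*(5/3) = 51 + 175/3 = 328/3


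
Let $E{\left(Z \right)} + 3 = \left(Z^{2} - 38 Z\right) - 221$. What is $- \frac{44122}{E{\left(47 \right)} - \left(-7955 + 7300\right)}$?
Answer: $- \frac{22061}{427} \approx -51.665$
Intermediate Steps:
$E{\left(Z \right)} = -224 + Z^{2} - 38 Z$ ($E{\left(Z \right)} = -3 - \left(221 - Z^{2} + 38 Z\right) = -224 + Z^{2} - 38 Z$)
$- \frac{44122}{E{\left(47 \right)} - \left(-7955 + 7300\right)} = - \frac{44122}{\left(-224 + 47^{2} - 1786\right) - \left(-7955 + 7300\right)} = - \frac{44122}{\left(-224 + 2209 - 1786\right) - -655} = - \frac{44122}{199 + 655} = - \frac{44122}{854} = \left(-44122\right) \frac{1}{854} = - \frac{22061}{427}$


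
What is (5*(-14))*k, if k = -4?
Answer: 280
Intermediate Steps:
(5*(-14))*k = (5*(-14))*(-4) = -70*(-4) = 280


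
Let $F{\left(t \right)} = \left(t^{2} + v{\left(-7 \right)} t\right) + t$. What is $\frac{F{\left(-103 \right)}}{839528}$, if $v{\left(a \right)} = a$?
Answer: $\frac{11227}{839528} \approx 0.013373$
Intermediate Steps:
$F{\left(t \right)} = t^{2} - 6 t$ ($F{\left(t \right)} = \left(t^{2} - 7 t\right) + t = t^{2} - 6 t$)
$\frac{F{\left(-103 \right)}}{839528} = \frac{\left(-103\right) \left(-6 - 103\right)}{839528} = \left(-103\right) \left(-109\right) \frac{1}{839528} = 11227 \cdot \frac{1}{839528} = \frac{11227}{839528}$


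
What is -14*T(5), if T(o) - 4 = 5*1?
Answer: -126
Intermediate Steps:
T(o) = 9 (T(o) = 4 + 5*1 = 4 + 5 = 9)
-14*T(5) = -14*9 = -126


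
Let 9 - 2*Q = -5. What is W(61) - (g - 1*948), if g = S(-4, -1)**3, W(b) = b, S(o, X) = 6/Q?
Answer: 345871/343 ≈ 1008.4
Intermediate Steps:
Q = 7 (Q = 9/2 - 1/2*(-5) = 9/2 + 5/2 = 7)
S(o, X) = 6/7
g = 216/343 (g = (6/7)**3 = 216/343 ≈ 0.62974)
W(61) - (g - 1*948) = 61 - (216/343 - 1*948) = 61 - (216/343 - 948) = 61 - 1*(-324948/343) = 61 + 324948/343 = 345871/343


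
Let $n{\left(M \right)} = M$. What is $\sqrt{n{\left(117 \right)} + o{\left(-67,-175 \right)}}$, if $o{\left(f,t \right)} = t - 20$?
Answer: $i \sqrt{78} \approx 8.8318 i$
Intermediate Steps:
$o{\left(f,t \right)} = -20 + t$
$\sqrt{n{\left(117 \right)} + o{\left(-67,-175 \right)}} = \sqrt{117 - 195} = \sqrt{-78} = i \sqrt{78}$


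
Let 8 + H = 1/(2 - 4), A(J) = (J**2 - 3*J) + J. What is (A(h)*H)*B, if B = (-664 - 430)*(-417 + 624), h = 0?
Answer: 0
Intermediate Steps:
A(J) = J**2 - 2*J
H = -17/2 (H = -8 + 1/(2 - 4) = -8 + 1/(-2) = -8 - 1/2 = -17/2 ≈ -8.5000)
B = -226458 (B = -1094*207 = -226458)
(A(h)*H)*B = ((0*(-2 + 0))*(-17/2))*(-226458) = ((0*(-2))*(-17/2))*(-226458) = (0*(-17/2))*(-226458) = 0*(-226458) = 0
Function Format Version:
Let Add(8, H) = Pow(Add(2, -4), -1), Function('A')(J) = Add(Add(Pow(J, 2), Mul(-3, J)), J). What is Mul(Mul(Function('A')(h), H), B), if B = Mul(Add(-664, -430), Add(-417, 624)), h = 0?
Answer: 0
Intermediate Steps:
Function('A')(J) = Add(Pow(J, 2), Mul(-2, J))
H = Rational(-17, 2) (H = Add(-8, Pow(Add(2, -4), -1)) = Add(-8, Pow(-2, -1)) = Add(-8, Rational(-1, 2)) = Rational(-17, 2) ≈ -8.5000)
B = -226458 (B = Mul(-1094, 207) = -226458)
Mul(Mul(Function('A')(h), H), B) = Mul(Mul(Mul(0, Add(-2, 0)), Rational(-17, 2)), -226458) = Mul(Mul(Mul(0, -2), Rational(-17, 2)), -226458) = Mul(Mul(0, Rational(-17, 2)), -226458) = Mul(0, -226458) = 0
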